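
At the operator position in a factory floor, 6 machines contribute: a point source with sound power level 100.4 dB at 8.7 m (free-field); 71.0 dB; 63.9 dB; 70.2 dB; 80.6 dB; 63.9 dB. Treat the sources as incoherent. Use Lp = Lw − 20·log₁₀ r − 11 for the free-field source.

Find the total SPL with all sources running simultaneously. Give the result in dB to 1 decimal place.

Source at 8.7 m: Lp = 100.4 − 20·log₁₀(8.7) − 11 = 70.6 dB.
Sum in the linear (power) domain: Σ 10^(Lᵢ/10) = 10^(70.6/10) + 10^(71.0/10) + 10^(63.9/10) + 10^(70.2/10) + 10^(80.6/10) + 10^(63.9/10) = 1.543e+08.
Combined level = 10 log₁₀(1.543e+08) = 81.9 dB.

81.9 dB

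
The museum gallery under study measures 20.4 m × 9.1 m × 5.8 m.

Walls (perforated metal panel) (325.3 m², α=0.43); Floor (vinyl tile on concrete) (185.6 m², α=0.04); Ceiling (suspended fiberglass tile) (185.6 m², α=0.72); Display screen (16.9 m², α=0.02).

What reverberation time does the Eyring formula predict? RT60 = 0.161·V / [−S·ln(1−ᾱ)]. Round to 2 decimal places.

0.48 sec

Total surface area S = 325.3 + 185.6 + 185.6 + 16.9 = 713.4 m².
Σ(Sᵢαᵢ) = 325.3×0.43 + 185.6×0.04 + 185.6×0.72 + 16.9×0.02 = 281.273.
ᾱ = 281.273 / 713.4 = 0.3943.
Eyring denominator: −S ln(1−ᾱ) = 357.678.
V = 20.4 × 9.1 × 5.8 = 1076.712 m³.
RT60 = 0.161 × 1076.712 / 357.678 = 0.48 s.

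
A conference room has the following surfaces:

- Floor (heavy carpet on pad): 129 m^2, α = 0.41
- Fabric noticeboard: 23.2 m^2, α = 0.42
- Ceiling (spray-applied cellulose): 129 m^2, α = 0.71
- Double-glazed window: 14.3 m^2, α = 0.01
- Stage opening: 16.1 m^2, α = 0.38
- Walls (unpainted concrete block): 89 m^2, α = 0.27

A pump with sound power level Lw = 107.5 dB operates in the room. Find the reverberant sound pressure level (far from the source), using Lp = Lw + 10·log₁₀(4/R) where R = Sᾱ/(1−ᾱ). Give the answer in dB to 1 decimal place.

88.2 dB

Σ(Sᵢαᵢ) = 129×0.41 + 23.2×0.42 + 129×0.71 + 14.3×0.01 + 16.1×0.38 + 89×0.27 = 184.515; total area S = 400.6 m^2.
ᾱ = 0.4606, so room constant R = A/(1−ᾱ) = 342.075 m^2.
Lp = 107.5 + 10·log₁₀(4/342.075) = 107.5 + (-19.32) = 88.2 dB.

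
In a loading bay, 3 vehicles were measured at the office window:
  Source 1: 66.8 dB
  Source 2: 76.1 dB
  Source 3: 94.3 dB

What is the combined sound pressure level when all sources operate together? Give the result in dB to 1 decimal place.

94.4 dB

Σ 10^(Lᵢ/10) = 2.737e+09.
Back to dB: 10·log₁₀ Σ = 94.4 dB.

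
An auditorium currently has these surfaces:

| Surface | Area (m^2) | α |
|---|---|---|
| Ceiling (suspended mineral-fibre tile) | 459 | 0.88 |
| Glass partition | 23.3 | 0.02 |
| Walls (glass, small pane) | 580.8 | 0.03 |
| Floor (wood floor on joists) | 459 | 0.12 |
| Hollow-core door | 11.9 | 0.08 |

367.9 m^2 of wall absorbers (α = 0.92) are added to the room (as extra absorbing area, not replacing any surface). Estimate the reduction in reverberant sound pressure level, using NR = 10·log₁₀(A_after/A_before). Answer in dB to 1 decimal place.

2.3 dB

Total absorption A_before = 459×0.88 + 23.3×0.02 + 580.8×0.03 + 459×0.12 + 11.9×0.08
  = 403.920 + 0.466 + 17.424 + 55.080 + 0.952 = 477.842 m^2 sabins.
Treatment contributes 367.9·0.92 = 338.468 sabins.
New total A_after = 816.310 sabins.
NR = 10·log₁₀(816.310/477.842) = 2.3 dB.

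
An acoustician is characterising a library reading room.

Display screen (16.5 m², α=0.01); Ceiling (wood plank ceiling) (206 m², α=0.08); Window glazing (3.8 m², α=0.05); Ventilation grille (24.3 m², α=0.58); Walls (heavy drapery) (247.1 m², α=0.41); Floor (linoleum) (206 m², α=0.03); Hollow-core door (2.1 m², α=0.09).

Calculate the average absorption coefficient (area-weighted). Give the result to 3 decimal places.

S = Σ Sᵢ = 16.5 + 206 + 3.8 + 24.3 + 247.1 + 206 + 2.1 = 705.8 m².
A = 16.5×0.01 + 206×0.08 + 3.8×0.05 + 24.3×0.58 + 247.1×0.41 + 206×0.03 + 2.1×0.09 = 138.609 sabins.
ᾱ = A/S = 0.196.

0.196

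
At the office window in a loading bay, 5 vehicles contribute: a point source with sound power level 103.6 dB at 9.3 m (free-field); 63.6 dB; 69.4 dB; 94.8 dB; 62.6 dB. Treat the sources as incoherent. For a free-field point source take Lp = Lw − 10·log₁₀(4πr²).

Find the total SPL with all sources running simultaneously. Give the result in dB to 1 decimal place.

94.8 dB

Source at 9.3 m: Lp = 103.6 − 10·log₁₀(4π·9.3²) = 103.6 − 10·log₁₀(1086.865) = 73.2 dB.
Converting to relative power and adding: 10^(73.2/10) + 10^(63.6/10) + 10^(69.4/10) + 10^(94.8/10) + 10^(62.6/10) = 3.054e+09.
Combined level = 10 log₁₀(3.054e+09) = 94.8 dB.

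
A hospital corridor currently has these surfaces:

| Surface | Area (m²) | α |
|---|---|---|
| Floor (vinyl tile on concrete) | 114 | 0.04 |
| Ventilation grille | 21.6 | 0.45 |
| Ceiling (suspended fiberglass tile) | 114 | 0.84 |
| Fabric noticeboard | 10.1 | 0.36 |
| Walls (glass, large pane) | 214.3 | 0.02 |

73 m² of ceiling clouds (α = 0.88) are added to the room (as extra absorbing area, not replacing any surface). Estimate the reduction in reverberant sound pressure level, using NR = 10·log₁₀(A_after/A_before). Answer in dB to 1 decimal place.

1.9 dB

A_before = Σ Sᵢαᵢ = 114*0.04 + 21.6*0.45 + 114*0.84 + 10.1*0.36 + 214.3*0.02 = 117.962 sabins.
Treatment contributes 73·0.88 = 64.240 sabins.
A_after = 117.962 + 64.240 = 182.202 sabins.
NR = 10·log₁₀(182.202/117.962) = 1.9 dB.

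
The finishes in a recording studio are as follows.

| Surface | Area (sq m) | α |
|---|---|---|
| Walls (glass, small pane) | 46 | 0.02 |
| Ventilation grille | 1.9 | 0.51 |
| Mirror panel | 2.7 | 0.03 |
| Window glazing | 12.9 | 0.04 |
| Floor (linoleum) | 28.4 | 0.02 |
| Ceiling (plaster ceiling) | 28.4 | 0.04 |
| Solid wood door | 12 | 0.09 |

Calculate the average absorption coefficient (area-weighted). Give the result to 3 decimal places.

Total surface area S = 132.3 sq m.
Σ(Sᵢαᵢ) = 46*0.02 + 1.9*0.51 + 2.7*0.03 + 12.9*0.04 + 28.4*0.02 + 28.4*0.04 + 12*0.09 = 5.270.
ᾱ = A/S = 0.040.

0.040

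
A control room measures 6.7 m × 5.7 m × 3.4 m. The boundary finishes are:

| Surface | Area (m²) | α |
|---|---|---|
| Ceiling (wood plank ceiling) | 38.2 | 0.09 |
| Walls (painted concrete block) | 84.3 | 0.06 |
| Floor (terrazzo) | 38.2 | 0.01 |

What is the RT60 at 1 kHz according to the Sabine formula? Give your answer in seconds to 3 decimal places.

2.355 s

Total absorption A = 38.2×0.09 + 84.3×0.06 + 38.2×0.01
  = 3.438 + 5.058 + 0.382 = 8.878 m² sabins.
Room volume: 129.846 m³.
T = 0.161 V/A = 0.161·129.846/8.878 = 2.355 s.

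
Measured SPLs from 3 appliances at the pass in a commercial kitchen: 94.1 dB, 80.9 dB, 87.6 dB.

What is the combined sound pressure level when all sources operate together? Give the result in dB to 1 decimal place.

Sum in the linear (power) domain: Σ 10^(Lᵢ/10) = 10^(94.1/10) + 10^(80.9/10) + 10^(87.6/10) = 3.269e+09.
Combined level = 10 log₁₀(3.269e+09) = 95.1 dB.

95.1 dB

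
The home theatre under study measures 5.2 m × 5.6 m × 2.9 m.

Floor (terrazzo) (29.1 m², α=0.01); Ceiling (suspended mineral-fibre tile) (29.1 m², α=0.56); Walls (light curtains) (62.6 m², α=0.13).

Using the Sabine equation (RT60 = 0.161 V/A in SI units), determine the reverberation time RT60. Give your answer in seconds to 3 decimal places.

0.550 sec

A = Σ Sᵢαᵢ = 29.1×0.01 + 29.1×0.56 + 62.6×0.13 = 24.725 sabins.
V = 5.2·5.6·2.9 = 84.448 m³.
RT60 = 0.161 · V / A = 0.161 × 84.448 / 24.725 = 0.550 s.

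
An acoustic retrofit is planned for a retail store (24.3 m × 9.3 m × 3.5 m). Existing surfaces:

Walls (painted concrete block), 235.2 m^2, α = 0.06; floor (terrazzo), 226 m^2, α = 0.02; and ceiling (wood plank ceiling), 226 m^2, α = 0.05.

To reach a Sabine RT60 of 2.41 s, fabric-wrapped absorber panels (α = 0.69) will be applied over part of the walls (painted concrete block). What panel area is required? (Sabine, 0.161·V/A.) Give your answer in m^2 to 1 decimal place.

Equivalent absorption area: A₁ = 235.2·0.06 + 226·0.02 + 226·0.05 = 29.932 m^2.
V = 790.965 m³. Target absorption A₂ = 0.161 × 790.965 / 2.41 = 52.840 sabins.
ΔA needed = 52.840 − 29.932 = 22.908 sabins.
Net gain per m^2: Δα = 0.69 − 0.06 = 0.63.
Area = ΔA/Δα = 22.908/0.63 = 36.4 m^2.

36.4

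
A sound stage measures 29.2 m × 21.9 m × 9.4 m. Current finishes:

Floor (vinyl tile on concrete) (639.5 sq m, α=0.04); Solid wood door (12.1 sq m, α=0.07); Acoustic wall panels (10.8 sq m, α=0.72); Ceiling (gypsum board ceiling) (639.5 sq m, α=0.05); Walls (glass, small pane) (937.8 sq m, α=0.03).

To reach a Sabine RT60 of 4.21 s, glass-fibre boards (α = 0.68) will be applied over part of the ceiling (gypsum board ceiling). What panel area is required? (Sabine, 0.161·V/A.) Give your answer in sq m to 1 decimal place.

215.2

A₁ = Σ Sᵢαᵢ = 639.5*0.04 + 12.1*0.07 + 10.8*0.72 + 639.5*0.05 + 937.8*0.03 = 94.312 sabins.
V = 6011.112 m³. Target absorption A₂ = 0.161 × 6011.112 / 4.21 = 229.879 sabins.
ΔA needed = 229.879 − 94.312 = 135.567 sabins.
Each sq m of panel replacing the ceiling (gypsum board ceiling) adds (0.68 − 0.05) = 0.63 sabins.
Area = ΔA/Δα = 135.567/0.63 = 215.2 sq m.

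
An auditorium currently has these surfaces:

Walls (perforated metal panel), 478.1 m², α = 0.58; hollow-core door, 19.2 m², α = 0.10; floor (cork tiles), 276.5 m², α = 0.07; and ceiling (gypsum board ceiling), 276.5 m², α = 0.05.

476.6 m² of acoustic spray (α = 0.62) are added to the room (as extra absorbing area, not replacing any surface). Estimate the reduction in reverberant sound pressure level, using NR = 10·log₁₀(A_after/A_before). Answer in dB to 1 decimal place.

2.9 dB

Summing Sᵢαᵢ: 277.298 + 1.920 + 19.355 + 13.825 → A_before = 312.398 sabins.
Added absorption = 476.6 × 0.62 = 295.492 sabins.
A_after = 312.398 + 295.492 = 607.890 sabins.
NR = 10·log₁₀(607.890/312.398) = 2.9 dB.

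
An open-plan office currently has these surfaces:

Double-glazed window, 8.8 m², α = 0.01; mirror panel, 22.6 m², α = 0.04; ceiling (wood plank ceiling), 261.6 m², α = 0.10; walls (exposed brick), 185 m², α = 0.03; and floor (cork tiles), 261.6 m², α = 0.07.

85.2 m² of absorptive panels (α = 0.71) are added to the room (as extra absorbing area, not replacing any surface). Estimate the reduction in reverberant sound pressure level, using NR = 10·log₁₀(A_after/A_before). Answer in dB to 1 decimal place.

Summing Sᵢαᵢ: 0.088 + 0.904 + 26.160 + 5.550 + 18.312 → A_before = 51.014 sabins.
Added absorption = 85.2 × 0.71 = 60.492 sabins.
A_after = 51.014 + 60.492 = 111.506 sabins.
NR = 10·log₁₀(111.506/51.014) = 3.4 dB.

3.4 dB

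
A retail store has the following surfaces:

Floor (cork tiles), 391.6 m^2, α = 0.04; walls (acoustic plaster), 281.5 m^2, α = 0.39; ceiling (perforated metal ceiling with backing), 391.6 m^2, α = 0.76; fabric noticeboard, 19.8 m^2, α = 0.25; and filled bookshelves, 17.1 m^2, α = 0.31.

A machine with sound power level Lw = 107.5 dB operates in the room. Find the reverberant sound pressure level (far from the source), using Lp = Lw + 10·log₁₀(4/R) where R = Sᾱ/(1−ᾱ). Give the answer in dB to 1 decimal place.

A = 433.316 sabins; S = 1101.6 m^2.
ᾱ = 433.316/1101.6 = 0.3934; R = Sᾱ/(1−ᾱ) = 433.316/(1−0.3934) = 714.336 m^2.
Lp = Lw + 10 log₁₀(4/R) = 107.5 -22.52 = 85.0 dB.

85.0 dB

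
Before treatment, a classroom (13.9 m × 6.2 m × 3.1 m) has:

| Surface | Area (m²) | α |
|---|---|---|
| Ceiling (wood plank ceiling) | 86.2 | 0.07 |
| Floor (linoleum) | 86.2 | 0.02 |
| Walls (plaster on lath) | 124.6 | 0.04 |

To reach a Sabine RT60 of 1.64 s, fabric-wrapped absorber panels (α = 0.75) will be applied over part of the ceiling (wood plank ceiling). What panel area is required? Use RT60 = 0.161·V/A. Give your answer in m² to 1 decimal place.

Total absorption A₁ = 86.2×0.07 + 86.2×0.02 + 124.6×0.04
  = 6.034 + 1.724 + 4.984 = 12.742 m² sabins.
Required A₂ = 0.161·267.158/1.64 = 26.227 sabins.
ΔA needed = 26.227 − 12.742 = 13.485 sabins.
Each m² of panel replacing the ceiling (wood plank ceiling) adds (0.75 − 0.07) = 0.68 sabins.
Area = ΔA/Δα = 13.485/0.68 = 19.8 m².

19.8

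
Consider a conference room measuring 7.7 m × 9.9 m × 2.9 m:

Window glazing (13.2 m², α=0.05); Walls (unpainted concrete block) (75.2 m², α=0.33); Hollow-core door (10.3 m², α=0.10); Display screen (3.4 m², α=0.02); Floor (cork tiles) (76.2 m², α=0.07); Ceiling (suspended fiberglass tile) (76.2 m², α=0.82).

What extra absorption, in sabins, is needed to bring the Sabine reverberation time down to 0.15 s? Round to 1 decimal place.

142.9 sabins

Summing Sᵢαᵢ: 0.660 + 24.816 + 1.030 + 0.068 + 5.334 + 62.484 → A₁ = 94.392 sabins.
V = 221.067 m³. Required absorption A₂ = 0.161 × 221.067 / 0.15 = 237.279 sabins.
Shortfall: 237.279 − 94.392 = 142.9 sabins.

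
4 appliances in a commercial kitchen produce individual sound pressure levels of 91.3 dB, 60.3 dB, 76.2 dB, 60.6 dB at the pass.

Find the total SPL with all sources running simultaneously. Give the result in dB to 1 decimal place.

Σ 10^(Lᵢ/10) = 1.393e+09.
L_total = 10·log₁₀(1.393e+09) = 91.4 dB.

91.4 dB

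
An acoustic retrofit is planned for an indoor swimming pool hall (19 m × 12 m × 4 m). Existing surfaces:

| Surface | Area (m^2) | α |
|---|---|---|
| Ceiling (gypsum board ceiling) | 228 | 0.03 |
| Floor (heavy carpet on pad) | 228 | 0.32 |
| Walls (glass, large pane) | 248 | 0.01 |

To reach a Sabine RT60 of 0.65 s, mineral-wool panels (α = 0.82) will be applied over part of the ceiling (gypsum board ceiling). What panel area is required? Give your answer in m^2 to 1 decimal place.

181.8

Summing Sᵢαᵢ: 6.840 + 72.960 + 2.480 → A₁ = 82.280 sabins.
Required A₂ = 0.161·912/0.65 = 225.895 sabins.
ΔA needed = 225.895 − 82.280 = 143.615 sabins.
Net gain per m^2: Δα = 0.82 − 0.03 = 0.79.
Area = ΔA/Δα = 143.615/0.79 = 181.8 m^2.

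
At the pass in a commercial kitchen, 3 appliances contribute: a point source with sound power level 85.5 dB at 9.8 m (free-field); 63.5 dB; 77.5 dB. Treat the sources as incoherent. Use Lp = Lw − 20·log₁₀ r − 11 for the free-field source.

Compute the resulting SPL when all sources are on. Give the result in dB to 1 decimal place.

77.7 dB

Source at 9.8 m: Lp = 85.5 − 20·log₁₀(9.8) − 11 = 54.7 dB.
Converting to relative power and adding: 10^(54.7/10) + 10^(63.5/10) + 10^(77.5/10) = 5.877e+07.
Combined level = 10 log₁₀(5.877e+07) = 77.7 dB.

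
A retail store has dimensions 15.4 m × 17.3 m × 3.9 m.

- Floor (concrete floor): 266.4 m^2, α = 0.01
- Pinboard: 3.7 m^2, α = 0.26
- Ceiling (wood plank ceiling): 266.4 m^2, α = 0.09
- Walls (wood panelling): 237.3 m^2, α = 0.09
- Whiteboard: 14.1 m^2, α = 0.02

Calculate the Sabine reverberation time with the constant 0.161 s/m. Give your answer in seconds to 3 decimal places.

3.397 sec

Total absorption A = 266.4×0.01 + 3.7×0.26 + 266.4×0.09 + 237.3×0.09 + 14.1×0.02
  = 2.664 + 0.962 + 23.976 + 21.357 + 0.282 = 49.241 m^2 sabins.
V = 15.4·17.3·3.9 = 1039.038 m³.
T = 0.161 V/A = 0.161·1039.038/49.241 = 3.397 s.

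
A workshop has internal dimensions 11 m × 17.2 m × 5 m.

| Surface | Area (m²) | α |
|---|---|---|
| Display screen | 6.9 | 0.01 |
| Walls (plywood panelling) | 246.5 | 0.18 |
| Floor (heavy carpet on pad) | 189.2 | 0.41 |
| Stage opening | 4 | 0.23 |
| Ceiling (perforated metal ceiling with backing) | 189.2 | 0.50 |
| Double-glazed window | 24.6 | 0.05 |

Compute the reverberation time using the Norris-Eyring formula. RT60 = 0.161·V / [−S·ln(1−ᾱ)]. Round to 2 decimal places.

Total surface area S = 6.9 + 246.5 + 189.2 + 4 + 189.2 + 24.6 = 660.4 m².
Absorption A = 6.9×0.01 + 246.5×0.18 + 189.2×0.41 + 4×0.23 + 189.2×0.50 + 24.6×0.05 = 218.761 sabins.
Mean coefficient ᾱ = A/S = 0.3313.
Eyring denominator: −S ln(1−ᾱ) = 265.758.
V = 11 × 17.2 × 5 = 946 m³.
RT60 = 0.161 × 946 / 265.758 = 0.57 s.

0.57 s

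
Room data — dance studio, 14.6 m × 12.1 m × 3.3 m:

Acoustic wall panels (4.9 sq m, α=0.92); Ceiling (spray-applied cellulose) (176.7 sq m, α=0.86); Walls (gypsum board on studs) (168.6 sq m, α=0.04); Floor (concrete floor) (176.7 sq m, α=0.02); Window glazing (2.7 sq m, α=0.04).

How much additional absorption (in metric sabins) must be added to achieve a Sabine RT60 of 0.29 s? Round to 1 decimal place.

156.8 sabins

Summing Sᵢαᵢ: 4.508 + 151.962 + 6.744 + 3.534 + 0.108 → A₁ = 166.856 sabins.
For T = 0.29 s, need A₂ = 0.161·V/T = 0.161·582.978/0.29 = 323.653 sabins.
ΔA = A₂ − A₁ = 323.653 − 166.856 = 156.8 sabins.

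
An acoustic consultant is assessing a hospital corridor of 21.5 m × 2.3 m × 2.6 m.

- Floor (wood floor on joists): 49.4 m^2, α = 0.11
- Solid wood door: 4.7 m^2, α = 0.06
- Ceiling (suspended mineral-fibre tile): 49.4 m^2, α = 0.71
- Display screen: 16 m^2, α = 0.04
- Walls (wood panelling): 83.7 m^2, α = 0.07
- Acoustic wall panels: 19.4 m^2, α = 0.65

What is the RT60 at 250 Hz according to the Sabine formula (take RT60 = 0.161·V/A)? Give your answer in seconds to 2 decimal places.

A = Σ Sᵢαᵢ = 49.4·0.11 + 4.7·0.06 + 49.4·0.71 + 16·0.04 + 83.7·0.07 + 19.4·0.65 = 59.899 sabins.
Room volume: 128.57 m³.
Sabine: RT60 = 0.161 × 128.57 / 59.899 = 0.35 s.

0.35 seconds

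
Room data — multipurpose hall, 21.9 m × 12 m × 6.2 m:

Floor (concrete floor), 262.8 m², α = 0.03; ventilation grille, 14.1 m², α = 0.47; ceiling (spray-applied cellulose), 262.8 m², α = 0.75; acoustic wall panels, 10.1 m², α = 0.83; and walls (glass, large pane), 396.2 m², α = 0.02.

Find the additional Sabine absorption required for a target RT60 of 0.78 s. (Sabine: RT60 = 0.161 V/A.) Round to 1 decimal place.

108.4 sabins

Summing Sᵢαᵢ: 7.884 + 6.627 + 197.100 + 8.383 + 7.924 → A₁ = 227.918 sabins.
For T = 0.78 s, need A₂ = 0.161·V/T = 0.161·1629.36/0.78 = 336.317 sabins.
Shortfall: 336.317 − 227.918 = 108.4 sabins.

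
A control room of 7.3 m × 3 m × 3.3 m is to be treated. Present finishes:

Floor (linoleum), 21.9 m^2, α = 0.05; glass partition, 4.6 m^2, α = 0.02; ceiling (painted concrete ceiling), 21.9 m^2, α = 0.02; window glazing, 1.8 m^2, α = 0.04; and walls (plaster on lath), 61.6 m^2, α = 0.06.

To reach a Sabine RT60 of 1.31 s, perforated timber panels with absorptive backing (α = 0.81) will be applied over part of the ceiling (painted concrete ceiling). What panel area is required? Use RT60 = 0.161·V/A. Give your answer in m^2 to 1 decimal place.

4.4

Total absorption A₁ = 21.9×0.05 + 4.6×0.02 + 21.9×0.02 + 1.8×0.04 + 61.6×0.06
  = 1.095 + 0.092 + 0.438 + 0.072 + 3.696 = 5.393 m^2 sabins.
V = 72.27 m³. Target absorption A₂ = 0.161 × 72.27 / 1.31 = 8.882 sabins.
Absorption to add: 8.882 − 5.393 = 3.489 sabins.
Each m^2 of panel replacing the ceiling (painted concrete ceiling) adds (0.81 − 0.02) = 0.79 sabins.
Area = ΔA/Δα = 3.489/0.79 = 4.4 m^2.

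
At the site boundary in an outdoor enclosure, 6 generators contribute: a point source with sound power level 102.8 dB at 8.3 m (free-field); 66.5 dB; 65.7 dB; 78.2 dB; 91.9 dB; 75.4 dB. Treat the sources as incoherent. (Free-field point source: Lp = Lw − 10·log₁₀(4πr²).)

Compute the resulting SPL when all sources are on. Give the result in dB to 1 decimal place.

Source at 8.3 m: Lp = 102.8 − 10·log₁₀(4π·8.3²) = 102.8 − 10·log₁₀(865.697) = 73.4 dB.
Sum in the linear (power) domain: Σ 10^(Lᵢ/10) = 10^(73.4/10) + 10^(66.5/10) + 10^(65.7/10) + 10^(78.2/10) + 10^(91.9/10) + 10^(75.4/10) = 1.68e+09.
L_total = 10·log₁₀(1.68e+09) = 92.3 dB.

92.3 dB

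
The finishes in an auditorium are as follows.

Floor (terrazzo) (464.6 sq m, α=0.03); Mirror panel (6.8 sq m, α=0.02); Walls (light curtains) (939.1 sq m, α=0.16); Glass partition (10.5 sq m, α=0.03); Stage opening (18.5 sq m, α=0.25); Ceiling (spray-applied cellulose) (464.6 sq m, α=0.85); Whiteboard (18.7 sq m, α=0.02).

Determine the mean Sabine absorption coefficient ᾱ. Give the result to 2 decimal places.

Total surface area S = 1922.8 sq m.
A = 464.6*0.03 + 6.8*0.02 + 939.1*0.16 + 10.5*0.03 + 18.5*0.25 + 464.6*0.85 + 18.7*0.02 = 564.554 sabins.
ᾱ = 564.554 / 1922.8 = 0.29.

0.29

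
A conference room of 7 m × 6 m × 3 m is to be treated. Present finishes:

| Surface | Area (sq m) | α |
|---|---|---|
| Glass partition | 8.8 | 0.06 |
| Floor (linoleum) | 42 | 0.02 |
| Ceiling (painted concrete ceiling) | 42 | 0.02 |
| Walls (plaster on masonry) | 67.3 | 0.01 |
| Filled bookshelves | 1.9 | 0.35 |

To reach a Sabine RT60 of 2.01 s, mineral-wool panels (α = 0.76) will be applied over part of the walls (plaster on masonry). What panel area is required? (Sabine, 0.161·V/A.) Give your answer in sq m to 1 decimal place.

8.7

Total absorption A₁ = 8.8*0.06 + 42*0.02 + 42*0.02 + 67.3*0.01 + 1.9*0.35
  = 0.528 + 0.840 + 0.840 + 0.673 + 0.665 = 3.546 sq m sabins.
Required A₂ = 0.161·126/2.01 = 10.093 sabins.
Absorption to add: 10.093 − 3.546 = 6.547 sabins.
Net gain per sq m: Δα = 0.76 − 0.01 = 0.75.
Area = ΔA/Δα = 6.547/0.75 = 8.7 sq m.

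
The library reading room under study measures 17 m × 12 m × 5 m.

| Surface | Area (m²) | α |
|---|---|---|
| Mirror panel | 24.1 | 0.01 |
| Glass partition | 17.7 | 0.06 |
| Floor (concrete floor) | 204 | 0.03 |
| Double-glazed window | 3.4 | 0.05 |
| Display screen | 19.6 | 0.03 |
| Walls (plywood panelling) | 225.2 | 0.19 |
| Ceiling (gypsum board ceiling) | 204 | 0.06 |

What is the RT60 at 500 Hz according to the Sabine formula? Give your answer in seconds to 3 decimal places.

A = Σ Sᵢαᵢ = 24.1·0.01 + 17.7·0.06 + 204·0.03 + 3.4·0.05 + 19.6·0.03 + 225.2·0.19 + 204·0.06 = 63.209 sabins.
V = 17·12·5 = 1020 m³.
RT60 = 0.161 · V / A = 0.161 × 1020 / 63.209 = 2.598 s.

2.598 sec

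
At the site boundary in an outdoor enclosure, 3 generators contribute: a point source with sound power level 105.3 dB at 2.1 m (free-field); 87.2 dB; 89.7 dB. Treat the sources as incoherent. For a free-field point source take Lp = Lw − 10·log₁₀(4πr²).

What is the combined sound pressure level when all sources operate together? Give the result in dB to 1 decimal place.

Source at 2.1 m: Lp = 105.3 − 10·log₁₀(4π·2.1²) = 105.3 − 10·log₁₀(55.418) = 87.9 dB.
Converting to relative power and adding: 10^(87.9/10) + 10^(87.2/10) + 10^(89.7/10) = 2.075e+09.
L_total = 10·log₁₀(2.075e+09) = 93.2 dB.

93.2 dB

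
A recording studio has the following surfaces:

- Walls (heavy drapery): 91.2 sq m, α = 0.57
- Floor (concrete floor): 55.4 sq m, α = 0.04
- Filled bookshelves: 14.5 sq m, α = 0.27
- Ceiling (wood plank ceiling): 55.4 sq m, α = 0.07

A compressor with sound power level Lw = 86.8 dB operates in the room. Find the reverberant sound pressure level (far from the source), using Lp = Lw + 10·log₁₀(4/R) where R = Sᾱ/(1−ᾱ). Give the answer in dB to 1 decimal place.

Σ(Sᵢαᵢ) = 91.2×0.57 + 55.4×0.04 + 14.5×0.27 + 55.4×0.07 = 61.993; total area S = 216.5 sq m.
ᾱ = 61.993/216.5 = 0.2863; R = Sᾱ/(1−ᾱ) = 61.993/(1−0.2863) = 86.861 sq m.
Lp = Lw + 10 log₁₀(4/R) = 86.8 -13.37 = 73.4 dB.

73.4 dB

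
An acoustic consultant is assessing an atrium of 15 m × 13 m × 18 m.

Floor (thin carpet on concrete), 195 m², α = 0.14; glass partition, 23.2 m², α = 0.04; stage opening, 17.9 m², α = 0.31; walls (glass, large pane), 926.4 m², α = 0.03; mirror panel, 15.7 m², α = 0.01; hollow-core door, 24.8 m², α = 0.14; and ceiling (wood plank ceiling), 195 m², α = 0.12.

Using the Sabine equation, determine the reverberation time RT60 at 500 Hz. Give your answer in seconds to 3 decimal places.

A = Σ Sᵢαᵢ = 195·0.14 + 23.2·0.04 + 17.9·0.31 + 926.4·0.03 + 15.7·0.01 + 24.8·0.14 + 195·0.12 = 88.598 sabins.
Volume V = 15 × 13 × 18 = 3510 m³.
T = 0.161 V/A = 0.161·3510/88.598 = 6.378 s.

6.378 seconds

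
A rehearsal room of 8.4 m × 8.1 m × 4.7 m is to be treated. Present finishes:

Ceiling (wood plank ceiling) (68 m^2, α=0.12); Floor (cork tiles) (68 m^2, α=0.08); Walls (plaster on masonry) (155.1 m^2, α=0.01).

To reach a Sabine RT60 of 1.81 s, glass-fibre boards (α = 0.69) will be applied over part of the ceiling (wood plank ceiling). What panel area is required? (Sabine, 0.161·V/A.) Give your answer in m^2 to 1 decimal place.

23.3

A₁ = Σ Sᵢαᵢ = 68*0.12 + 68*0.08 + 155.1*0.01 = 15.151 sabins.
Required A₂ = 0.161·319.788/1.81 = 28.445 sabins.
Absorption to add: 28.445 − 15.151 = 13.294 sabins.
Each m^2 of panel replacing the ceiling (wood plank ceiling) adds (0.69 − 0.12) = 0.57 sabins.
Panel area = 13.294 / 0.57 = 23.3 m^2.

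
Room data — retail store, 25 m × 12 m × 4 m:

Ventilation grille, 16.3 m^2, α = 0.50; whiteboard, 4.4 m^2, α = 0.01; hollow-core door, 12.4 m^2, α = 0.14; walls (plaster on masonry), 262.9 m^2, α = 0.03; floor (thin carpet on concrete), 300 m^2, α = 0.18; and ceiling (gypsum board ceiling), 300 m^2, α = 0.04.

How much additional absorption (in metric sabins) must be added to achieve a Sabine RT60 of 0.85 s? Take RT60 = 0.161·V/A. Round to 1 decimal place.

143.5 sabins

A₁ = Σ Sᵢαᵢ = 16.3*0.50 + 4.4*0.01 + 12.4*0.14 + 262.9*0.03 + 300*0.18 + 300*0.04 = 83.817 sabins.
Target A₂ = 0.161·1200/0.85 = 227.294 sabins (V = 1200 m³).
ΔA = A₂ − A₁ = 227.294 − 83.817 = 143.5 sabins.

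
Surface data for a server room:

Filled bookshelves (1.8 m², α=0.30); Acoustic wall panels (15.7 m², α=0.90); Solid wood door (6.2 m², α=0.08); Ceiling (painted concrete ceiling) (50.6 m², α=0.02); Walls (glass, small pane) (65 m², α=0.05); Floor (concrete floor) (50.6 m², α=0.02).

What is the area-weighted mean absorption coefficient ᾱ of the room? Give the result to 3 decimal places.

0.108

S = Σ Sᵢ = 1.8 + 15.7 + 6.2 + 50.6 + 65 + 50.6 = 189.9 m².
Σ(Sᵢαᵢ) = 1.8*0.30 + 15.7*0.90 + 6.2*0.08 + 50.6*0.02 + 65*0.05 + 50.6*0.02 = 20.440.
ᾱ = 20.440 / 189.9 = 0.108.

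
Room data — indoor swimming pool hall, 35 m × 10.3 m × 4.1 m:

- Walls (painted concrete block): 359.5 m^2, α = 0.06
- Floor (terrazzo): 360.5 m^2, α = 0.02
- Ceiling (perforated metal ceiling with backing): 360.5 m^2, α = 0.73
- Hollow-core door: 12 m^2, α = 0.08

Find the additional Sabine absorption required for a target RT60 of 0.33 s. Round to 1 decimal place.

Summing Sᵢαᵢ: 21.570 + 7.210 + 263.165 + 0.960 → A₁ = 292.905 sabins.
V = 1478.05 m³. Required absorption A₂ = 0.161 × 1478.05 / 0.33 = 721.109 sabins.
Shortfall: 721.109 − 292.905 = 428.2 sabins.

428.2 sabins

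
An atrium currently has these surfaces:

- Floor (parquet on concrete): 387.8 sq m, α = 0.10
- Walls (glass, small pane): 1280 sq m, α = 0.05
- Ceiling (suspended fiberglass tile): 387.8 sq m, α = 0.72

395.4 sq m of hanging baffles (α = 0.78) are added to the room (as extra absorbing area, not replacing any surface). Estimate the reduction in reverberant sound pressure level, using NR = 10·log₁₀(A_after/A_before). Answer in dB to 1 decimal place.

Equivalent absorption area: A_before = 387.8*0.10 + 1280*0.05 + 387.8*0.72 = 381.996 sq m.
Added absorption = 395.4 × 0.78 = 308.412 sabins.
A_after = 381.996 + 308.412 = 690.408 sabins.
NR = 10·log₁₀(690.408/381.996) = 2.6 dB.

2.6 dB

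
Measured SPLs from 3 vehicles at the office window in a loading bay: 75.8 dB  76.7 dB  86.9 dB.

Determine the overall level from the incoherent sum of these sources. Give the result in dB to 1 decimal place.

87.6 dB

Sum in the linear (power) domain: Σ 10^(Lᵢ/10) = 10^(75.8/10) + 10^(76.7/10) + 10^(86.9/10) = 5.746e+08.
Back to dB: 10·log₁₀ Σ = 87.6 dB.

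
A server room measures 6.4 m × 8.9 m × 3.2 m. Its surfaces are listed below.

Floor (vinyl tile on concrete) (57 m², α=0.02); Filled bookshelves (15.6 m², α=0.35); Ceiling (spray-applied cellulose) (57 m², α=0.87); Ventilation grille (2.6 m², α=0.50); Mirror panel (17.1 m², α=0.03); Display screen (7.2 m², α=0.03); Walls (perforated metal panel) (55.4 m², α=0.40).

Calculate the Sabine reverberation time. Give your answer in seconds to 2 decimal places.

0.37 s

Total absorption A = 57×0.02 + 15.6×0.35 + 57×0.87 + 2.6×0.50 + 17.1×0.03 + 7.2×0.03 + 55.4×0.40
  = 1.140 + 5.460 + 49.590 + 1.300 + 0.513 + 0.216 + 22.160 = 80.379 m² sabins.
Room volume: 182.272 m³.
T = 0.161 V/A = 0.161·182.272/80.379 = 0.37 s.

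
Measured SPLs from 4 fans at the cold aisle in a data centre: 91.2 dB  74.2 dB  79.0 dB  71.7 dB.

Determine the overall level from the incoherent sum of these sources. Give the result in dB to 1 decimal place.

91.6 dB

Σ 10^(Lᵢ/10) = 1.439e+09.
L_total = 10·log₁₀(1.439e+09) = 91.6 dB.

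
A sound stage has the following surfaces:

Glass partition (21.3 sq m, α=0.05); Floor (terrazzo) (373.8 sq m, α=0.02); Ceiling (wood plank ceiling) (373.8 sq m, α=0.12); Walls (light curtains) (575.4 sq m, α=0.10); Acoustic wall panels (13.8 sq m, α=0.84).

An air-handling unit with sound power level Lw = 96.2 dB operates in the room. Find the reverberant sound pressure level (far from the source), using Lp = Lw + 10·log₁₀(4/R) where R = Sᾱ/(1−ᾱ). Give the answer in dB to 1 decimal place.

80.9 dB

A = 122.529 sabins; S = 1358.1 sq m.
ᾱ = 122.529/1358.1 = 0.0902; R = Sᾱ/(1−ᾱ) = 122.529/(1−0.0902) = 134.677 sq m.
Lp = Lw + 10 log₁₀(4/R) = 96.2 -15.27 = 80.9 dB.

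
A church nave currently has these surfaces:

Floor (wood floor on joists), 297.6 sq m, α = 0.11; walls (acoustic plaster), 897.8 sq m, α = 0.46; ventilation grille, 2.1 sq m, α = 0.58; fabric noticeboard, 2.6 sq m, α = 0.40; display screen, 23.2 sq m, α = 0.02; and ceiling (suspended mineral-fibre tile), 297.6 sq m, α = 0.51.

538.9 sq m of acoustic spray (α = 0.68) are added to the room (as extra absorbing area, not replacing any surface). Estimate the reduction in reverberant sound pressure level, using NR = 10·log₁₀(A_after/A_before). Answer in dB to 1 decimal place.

2.1 dB

Summing Sᵢαᵢ: 32.736 + 412.988 + 1.218 + 1.040 + 0.464 + 151.776 → A_before = 600.222 sabins.
Treatment contributes 538.9·0.68 = 366.452 sabins.
New total A_after = 966.674 sabins.
NR = 10·log₁₀(966.674/600.222) = 2.1 dB.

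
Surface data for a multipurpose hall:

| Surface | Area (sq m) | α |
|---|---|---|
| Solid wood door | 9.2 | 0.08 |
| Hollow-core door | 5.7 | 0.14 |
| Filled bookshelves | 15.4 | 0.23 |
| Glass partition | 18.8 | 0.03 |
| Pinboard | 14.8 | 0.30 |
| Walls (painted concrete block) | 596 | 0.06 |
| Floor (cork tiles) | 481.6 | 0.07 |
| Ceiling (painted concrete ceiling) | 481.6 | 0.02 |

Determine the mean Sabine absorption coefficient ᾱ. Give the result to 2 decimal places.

0.05

S = Σ Sᵢ = 9.2 + 5.7 + 15.4 + 18.8 + 14.8 + 596 + 481.6 + 481.6 = 1623.1 sq m.
A = 9.2×0.08 + 5.7×0.14 + 15.4×0.23 + 18.8×0.03 + 14.8×0.30 + 596×0.06 + 481.6×0.07 + 481.6×0.02 = 89.184 sabins.
ᾱ = 89.184 / 1623.1 = 0.05.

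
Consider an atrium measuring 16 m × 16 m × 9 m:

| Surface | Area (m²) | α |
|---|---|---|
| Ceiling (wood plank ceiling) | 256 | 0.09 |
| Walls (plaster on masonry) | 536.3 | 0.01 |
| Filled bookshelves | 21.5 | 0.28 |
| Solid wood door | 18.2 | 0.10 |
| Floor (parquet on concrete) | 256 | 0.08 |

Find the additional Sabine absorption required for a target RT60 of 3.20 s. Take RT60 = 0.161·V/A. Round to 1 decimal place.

Equivalent absorption area: A₁ = 256*0.09 + 536.3*0.01 + 21.5*0.28 + 18.2*0.10 + 256*0.08 = 56.723 m².
For T = 3.20 s, need A₂ = 0.161·V/T = 0.161·2304/3.20 = 115.920 sabins.
Additional absorption ΔA = 115.920 − 56.723 = 59.2 sabins.

59.2 sabins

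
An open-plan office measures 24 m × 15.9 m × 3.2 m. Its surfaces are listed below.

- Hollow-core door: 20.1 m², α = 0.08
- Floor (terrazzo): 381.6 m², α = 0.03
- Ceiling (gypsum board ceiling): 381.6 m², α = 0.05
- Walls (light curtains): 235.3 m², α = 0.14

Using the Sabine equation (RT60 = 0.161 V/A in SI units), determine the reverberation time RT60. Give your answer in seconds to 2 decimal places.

Summing Sᵢαᵢ: 1.608 + 11.448 + 19.080 + 32.942 → A = 65.078 sabins.
Room volume: 1221.12 m³.
RT60 = 0.161 · V / A = 0.161 × 1221.12 / 65.078 = 3.02 s.

3.02 seconds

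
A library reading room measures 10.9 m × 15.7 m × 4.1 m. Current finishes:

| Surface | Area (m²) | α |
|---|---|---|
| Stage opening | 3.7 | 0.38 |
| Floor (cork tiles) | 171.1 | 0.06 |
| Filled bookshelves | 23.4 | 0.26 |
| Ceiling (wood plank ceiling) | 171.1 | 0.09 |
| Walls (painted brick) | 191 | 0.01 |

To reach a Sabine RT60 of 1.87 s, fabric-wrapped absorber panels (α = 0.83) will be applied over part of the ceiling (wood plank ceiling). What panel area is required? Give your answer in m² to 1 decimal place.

Total absorption A₁ = 3.7×0.38 + 171.1×0.06 + 23.4×0.26 + 171.1×0.09 + 191×0.01
  = 1.406 + 10.266 + 6.084 + 15.399 + 1.910 = 35.065 m² sabins.
Required A₂ = 0.161·701.633/1.87 = 60.408 sabins.
Absorption to add: 60.408 − 35.065 = 25.343 sabins.
Net gain per m²: Δα = 0.83 − 0.09 = 0.74.
Panel area = 25.343 / 0.74 = 34.2 m².

34.2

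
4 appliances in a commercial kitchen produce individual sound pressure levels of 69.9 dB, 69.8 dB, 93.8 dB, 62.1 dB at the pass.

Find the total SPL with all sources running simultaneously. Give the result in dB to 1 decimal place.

93.8 dB

Σ 10^(Lᵢ/10) = 2.42e+09.
L_total = 10·log₁₀(2.42e+09) = 93.8 dB.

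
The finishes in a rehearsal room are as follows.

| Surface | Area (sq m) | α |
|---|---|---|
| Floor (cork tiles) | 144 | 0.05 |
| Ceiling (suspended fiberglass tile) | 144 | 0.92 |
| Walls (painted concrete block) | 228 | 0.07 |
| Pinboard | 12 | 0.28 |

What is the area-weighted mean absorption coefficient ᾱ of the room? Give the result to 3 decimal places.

0.301

Total surface area S = 528.0 sq m.
A = 144×0.05 + 144×0.92 + 228×0.07 + 12×0.28 = 159.000 sabins.
ᾱ = 159.000 / 528.0 = 0.301.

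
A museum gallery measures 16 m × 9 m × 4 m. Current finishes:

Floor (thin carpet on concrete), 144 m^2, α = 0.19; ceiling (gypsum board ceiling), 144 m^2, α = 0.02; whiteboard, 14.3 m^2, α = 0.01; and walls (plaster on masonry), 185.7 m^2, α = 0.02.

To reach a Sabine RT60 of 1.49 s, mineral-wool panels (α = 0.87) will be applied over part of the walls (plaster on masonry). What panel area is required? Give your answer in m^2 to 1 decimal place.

A₁ = Σ Sᵢαᵢ = 144·0.19 + 144·0.02 + 14.3·0.01 + 185.7·0.02 = 34.097 sabins.
V = 576 m³. Target absorption A₂ = 0.161 × 576 / 1.49 = 62.239 sabins.
Absorption to add: 62.239 − 34.097 = 28.142 sabins.
Each m^2 of panel replacing the walls (plaster on masonry) adds (0.87 − 0.02) = 0.85 sabins.
Panel area = 28.142 / 0.85 = 33.1 m^2.

33.1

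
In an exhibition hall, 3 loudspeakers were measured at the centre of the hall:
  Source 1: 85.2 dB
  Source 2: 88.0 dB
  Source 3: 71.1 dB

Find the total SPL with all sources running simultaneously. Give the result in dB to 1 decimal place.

89.9 dB

Converting to relative power and adding: 10^(85.2/10) + 10^(88.0/10) + 10^(71.1/10) = 9.75e+08.
L_total = 10·log₁₀(9.75e+08) = 89.9 dB.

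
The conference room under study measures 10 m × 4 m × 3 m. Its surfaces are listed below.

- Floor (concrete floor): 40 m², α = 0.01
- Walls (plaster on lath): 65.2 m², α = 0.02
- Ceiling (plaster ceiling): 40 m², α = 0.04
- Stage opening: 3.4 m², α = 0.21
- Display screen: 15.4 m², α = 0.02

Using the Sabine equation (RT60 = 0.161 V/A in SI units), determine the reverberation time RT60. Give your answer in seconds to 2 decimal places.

Summing Sᵢαᵢ: 0.400 + 1.304 + 1.600 + 0.714 + 0.308 → A = 4.326 sabins.
Room volume: 120 m³.
T = 0.161 V/A = 0.161·120/4.326 = 4.47 s.

4.47 s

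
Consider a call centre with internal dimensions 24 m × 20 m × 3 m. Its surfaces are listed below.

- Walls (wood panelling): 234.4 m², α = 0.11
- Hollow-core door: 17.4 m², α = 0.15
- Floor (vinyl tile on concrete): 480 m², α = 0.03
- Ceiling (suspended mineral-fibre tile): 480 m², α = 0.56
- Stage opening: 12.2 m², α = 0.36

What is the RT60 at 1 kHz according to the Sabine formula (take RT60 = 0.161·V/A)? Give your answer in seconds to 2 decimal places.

Equivalent absorption area: A = 234.4*0.11 + 17.4*0.15 + 480*0.03 + 480*0.56 + 12.2*0.36 = 315.986 m².
V = 24·20·3 = 1440 m³.
Sabine: RT60 = 0.161 × 1440 / 315.986 = 0.73 s.

0.73 seconds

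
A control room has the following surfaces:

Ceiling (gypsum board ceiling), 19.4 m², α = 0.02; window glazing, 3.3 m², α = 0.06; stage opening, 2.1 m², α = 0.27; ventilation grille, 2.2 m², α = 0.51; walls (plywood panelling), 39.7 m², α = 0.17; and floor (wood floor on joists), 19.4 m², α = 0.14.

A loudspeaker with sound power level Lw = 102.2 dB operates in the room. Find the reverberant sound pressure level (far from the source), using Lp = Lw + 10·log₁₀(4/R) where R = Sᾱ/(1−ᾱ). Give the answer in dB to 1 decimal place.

Σ(Sᵢαᵢ) = 19.4·0.02 + 3.3·0.06 + 2.1·0.27 + 2.2·0.51 + 39.7·0.17 + 19.4·0.14 = 11.740; total area S = 86.1 m².
ᾱ = 11.740/86.1 = 0.1364; R = Sᾱ/(1−ᾱ) = 11.740/(1−0.1364) = 13.594 m².
Lp = 102.2 + 10·log₁₀(4/13.594) = 102.2 + (-5.31) = 96.9 dB.

96.9 dB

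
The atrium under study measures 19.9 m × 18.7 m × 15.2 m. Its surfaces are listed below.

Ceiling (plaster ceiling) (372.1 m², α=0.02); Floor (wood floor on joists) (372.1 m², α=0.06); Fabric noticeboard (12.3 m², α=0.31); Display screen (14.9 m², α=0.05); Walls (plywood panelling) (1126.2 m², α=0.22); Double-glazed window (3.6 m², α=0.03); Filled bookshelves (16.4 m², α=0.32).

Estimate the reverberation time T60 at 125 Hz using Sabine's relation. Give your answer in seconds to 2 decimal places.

3.17 sec

Summing Sᵢαᵢ: 7.442 + 22.326 + 3.813 + 0.745 + 247.764 + 0.108 + 5.248 → A = 287.446 sabins.
Room volume: 5656.376 m³.
T = 0.161 V/A = 0.161·5656.376/287.446 = 3.17 s.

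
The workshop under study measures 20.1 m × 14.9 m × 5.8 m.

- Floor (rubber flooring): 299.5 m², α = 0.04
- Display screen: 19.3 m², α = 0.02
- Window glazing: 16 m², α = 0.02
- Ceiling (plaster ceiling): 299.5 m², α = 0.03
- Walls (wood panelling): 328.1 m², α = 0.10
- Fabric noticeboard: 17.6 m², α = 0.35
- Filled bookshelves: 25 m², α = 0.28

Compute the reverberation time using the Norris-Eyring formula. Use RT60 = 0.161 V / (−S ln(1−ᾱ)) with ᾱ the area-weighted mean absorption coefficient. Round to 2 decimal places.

3.99 s

S = Σ Sᵢ = 1005.0 m².
Σ(Sᵢαᵢ) = 299.5·0.04 + 19.3·0.02 + 16·0.02 + 299.5·0.03 + 328.1·0.10 + 17.6·0.35 + 25·0.28 = 67.641.
ᾱ = 67.641 / 1005.0 = 0.0673.
Eyring denominator: −S ln(1−ᾱ) = 70.020.
V = 20.1 × 14.9 × 5.8 = 1737.042 m³.
RT60 = 0.161 × 1737.042 / 70.020 = 3.99 s.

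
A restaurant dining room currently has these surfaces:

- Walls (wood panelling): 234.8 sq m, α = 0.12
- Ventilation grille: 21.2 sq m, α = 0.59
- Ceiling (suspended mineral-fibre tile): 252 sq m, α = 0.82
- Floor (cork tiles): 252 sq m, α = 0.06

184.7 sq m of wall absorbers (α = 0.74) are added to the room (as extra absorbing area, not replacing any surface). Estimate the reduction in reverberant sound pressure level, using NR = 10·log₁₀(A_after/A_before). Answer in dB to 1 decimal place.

Summing Sᵢαᵢ: 28.176 + 12.508 + 206.640 + 15.120 → A_before = 262.444 sabins.
Treatment contributes 184.7·0.74 = 136.678 sabins.
A_after = 262.444 + 136.678 = 399.122 sabins.
NR = 10·log₁₀(399.122/262.444) = 1.8 dB.

1.8 dB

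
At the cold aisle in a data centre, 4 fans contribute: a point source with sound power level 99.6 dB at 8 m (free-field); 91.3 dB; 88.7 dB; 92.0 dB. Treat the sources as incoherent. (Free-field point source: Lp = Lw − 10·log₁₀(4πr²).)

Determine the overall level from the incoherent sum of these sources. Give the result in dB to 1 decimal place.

Source at 8 m: Lp = 99.6 − 10·log₁₀(4π·8²) = 99.6 − 10·log₁₀(804.248) = 70.5 dB.
Converting to relative power and adding: 10^(70.5/10) + 10^(91.3/10) + 10^(88.7/10) + 10^(92.0/10) = 3.686e+09.
Back to dB: 10·log₁₀ Σ = 95.7 dB.

95.7 dB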